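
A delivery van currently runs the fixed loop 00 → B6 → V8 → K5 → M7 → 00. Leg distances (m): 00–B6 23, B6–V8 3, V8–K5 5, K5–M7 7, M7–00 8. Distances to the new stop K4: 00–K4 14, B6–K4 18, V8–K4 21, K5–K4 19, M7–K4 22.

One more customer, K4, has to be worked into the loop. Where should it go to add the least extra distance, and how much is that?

Minimum extra distance: 9 m, inserting K4 between 00 and B6.

Insertion cost between consecutive stops i–j is d(i,K4) + d(K4,j) − d(i,j):
  between 00 and B6: 14 + 18 − 23 = 9
  between B6 and V8: 18 + 21 − 3 = 36
  between V8 and K5: 21 + 19 − 5 = 35
  between K5 and M7: 19 + 22 − 7 = 34
  between M7 and 00: 22 + 14 − 8 = 28
Cheapest insertion is between 00 and B6, adding 9.
New total = 46 + 9 = 55.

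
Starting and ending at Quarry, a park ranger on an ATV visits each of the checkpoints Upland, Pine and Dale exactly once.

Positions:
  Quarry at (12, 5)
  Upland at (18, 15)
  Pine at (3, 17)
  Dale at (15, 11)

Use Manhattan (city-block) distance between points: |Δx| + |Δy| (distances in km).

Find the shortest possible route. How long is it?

54 km — the shortest possible round trip.

There are 3 distinct closed tours to check (reversals are equivalent).
Quarry → Upland → Pine → Dale → Quarry: 16+17+18+9 = 60
Quarry → Upland → Dale → Pine → Quarry: 16+7+18+21 = 62
Quarry → Pine → Upland → Dale → Quarry: 21+17+7+9 = 54
The minimum is 54.
One optimal route: Quarry → Pine → Upland → Dale → Quarry (or its reverse).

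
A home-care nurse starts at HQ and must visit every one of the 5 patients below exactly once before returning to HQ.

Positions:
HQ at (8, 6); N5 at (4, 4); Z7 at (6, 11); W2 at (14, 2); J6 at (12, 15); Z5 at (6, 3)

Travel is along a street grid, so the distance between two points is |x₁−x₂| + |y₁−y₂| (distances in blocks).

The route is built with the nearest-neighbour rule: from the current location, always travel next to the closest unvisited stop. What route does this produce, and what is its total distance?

Nearest-neighbour total = 52 blocks; route HQ → Z5 → N5 → Z7 → J6 → W2 → HQ.

From HQ: distances to unvisited — Z5=5, N5=6, Z7=7, W2=10, J6=13. Nearest is Z5 (5).
From Z5: distances to unvisited — N5=3, Z7=8, W2=9, J6=18. Nearest is N5 (3).
From N5: distances to unvisited — Z7=9, W2=12, J6=19. Nearest is Z7 (9).
From Z7: distances to unvisited — J6=10, W2=17. Nearest is J6 (10).
From J6: distances to unvisited — W2=15. Nearest is W2 (15).
Return W2→HQ: 10.
Total = 5 + 3 + 9 + 10 + 15 + 10 = 52.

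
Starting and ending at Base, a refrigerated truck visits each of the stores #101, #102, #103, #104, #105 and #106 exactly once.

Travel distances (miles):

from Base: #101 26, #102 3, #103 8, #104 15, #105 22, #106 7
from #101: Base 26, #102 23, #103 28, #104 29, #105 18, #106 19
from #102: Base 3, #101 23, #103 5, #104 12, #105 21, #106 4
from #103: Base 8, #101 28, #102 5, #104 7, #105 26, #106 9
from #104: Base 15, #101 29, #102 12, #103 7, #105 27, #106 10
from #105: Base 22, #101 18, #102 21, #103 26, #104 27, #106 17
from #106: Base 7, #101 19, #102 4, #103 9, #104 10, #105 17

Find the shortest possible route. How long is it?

Base → #101 → #102 → #103 → #104 → #105 → #106 → Base: 26+23+5+7+27+17+7 = 112
Base → #101 → #102 → #103 → #104 → #106 → #105 → Base: 26+23+5+7+10+17+22 = 110
Base → #101 → #102 → #103 → #105 → #104 → #106 → Base: 26+23+5+26+27+10+7 = 124
Base → #101 → #102 → #103 → #105 → #106 → #104 → Base: 26+23+5+26+17+10+15 = 122
Base → #101 → #102 → #103 → #106 → #104 → #105 → Base: 26+23+5+9+10+27+22 = 122
Base → #101 → #102 → #103 → #106 → #105 → #104 → Base: 26+23+5+9+17+27+15 = 122
Base → #101 → #102 → #104 → #103 → #105 → #106 → Base: 26+23+12+7+26+17+7 = 118
Base → #101 → #102 → #104 → #103 → #106 → #105 → Base: 26+23+12+7+9+17+22 = 116
… (352 more)
Base → #102 → #103 → #104 → #106 → #101 → #105 → Base: 3+5+7+10+19+18+22 = 84  ← best
The minimum is 84.
One optimal route: Base → #102 → #103 → #104 → #106 → #101 → #105 → Base (or its reverse).

84 miles — the shortest possible round trip.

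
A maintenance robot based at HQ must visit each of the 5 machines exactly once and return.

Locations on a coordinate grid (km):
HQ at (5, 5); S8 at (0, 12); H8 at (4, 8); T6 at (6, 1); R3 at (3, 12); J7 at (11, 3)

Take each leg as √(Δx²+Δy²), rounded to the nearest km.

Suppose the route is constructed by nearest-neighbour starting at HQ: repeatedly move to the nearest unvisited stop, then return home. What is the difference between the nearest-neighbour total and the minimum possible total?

From HQ: H8=3, T6=4, J7=6, R3=7, S8=9 → choose H8 (3).
From H8: R3=4, S8=6, T6=7, J7=9 → choose R3 (4).
From R3: S8=3, T6=11, J7=12 → choose S8 (3).
From S8: T6=13, J7=14 → choose T6 (13).
From T6: J7=5 → choose J7 (5).
NN route HQ → H8 → R3 → S8 → T6 → J7 → HQ costs 34.
Optimal: HQ → H8 → S8 → R3 → J7 → T6 → HQ costs 33 (by enumerating all 60 distinct tours).
Excess = 34 − 33 = 1.

1 km longer than the optimal tour.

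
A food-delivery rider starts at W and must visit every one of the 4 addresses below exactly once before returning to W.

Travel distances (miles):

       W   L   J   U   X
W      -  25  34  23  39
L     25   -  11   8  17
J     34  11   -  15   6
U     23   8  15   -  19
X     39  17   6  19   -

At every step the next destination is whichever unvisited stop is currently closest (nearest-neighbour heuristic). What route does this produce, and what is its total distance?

87 miles along W → U → L → J → X → W.

From W: distances to unvisited — U=23, L=25, J=34, X=39. Nearest is U (23).
From U: distances to unvisited — L=8, J=15, X=19. Nearest is L (8).
From L: distances to unvisited — J=11, X=17. Nearest is J (11).
From J: distances to unvisited — X=6. Nearest is X (6).
Return X→W: 39.
Total = 23 + 8 + 11 + 6 + 39 = 87.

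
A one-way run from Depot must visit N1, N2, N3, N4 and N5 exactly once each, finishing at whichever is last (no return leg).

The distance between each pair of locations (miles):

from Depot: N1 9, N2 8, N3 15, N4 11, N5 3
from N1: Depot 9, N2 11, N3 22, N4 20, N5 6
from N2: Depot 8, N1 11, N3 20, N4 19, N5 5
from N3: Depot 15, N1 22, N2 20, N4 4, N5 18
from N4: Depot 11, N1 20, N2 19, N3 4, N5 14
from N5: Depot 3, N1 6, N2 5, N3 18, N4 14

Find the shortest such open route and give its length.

Shortest open route: 43 miles.

There are 5! = 120 possible orderings.
Depot→N1→N2→N3→N4→N5: 9+11+20+4+14 = 58
Depot→N1→N2→N3→N5→N4: 9+11+20+18+14 = 72
Depot→N1→N2→N4→N3→N5: 9+11+19+4+18 = 61
Depot→N1→N2→N4→N5→N3: 9+11+19+14+18 = 71
Depot→N1→N2→N5→N3→N4: 9+11+5+18+4 = 47
Depot→N1→N2→N5→N4→N3: 9+11+5+14+4 = 43
Depot→N1→N3→N2→N4→N5: 9+22+20+19+14 = 84
Depot→N1→N3→N2→N5→N4: 9+22+20+5+14 = 70
Depot→N1→N3→N4→N2→N5: 9+22+4+19+5 = 59
Depot→N1→N3→N4→N5→N2: 9+22+4+14+5 = 54
Depot→N1→N3→N5→N2→N4: 9+22+18+5+19 = 73
Depot→N1→N3→N5→N4→N2: 9+22+18+14+19 = 82
Depot→N1→N4→N2→N3→N5: 9+20+19+20+18 = 86
Depot→N1→N4→N2→N5→N3: 9+20+19+5+18 = 71
… (106 more)
The minimum is 43.
One shortest path: Depot → N1 → N2 → N5 → N4 → N3.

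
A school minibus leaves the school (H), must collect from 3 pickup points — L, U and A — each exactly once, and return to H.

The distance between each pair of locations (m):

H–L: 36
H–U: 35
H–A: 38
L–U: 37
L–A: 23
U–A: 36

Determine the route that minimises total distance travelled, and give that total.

H → L → U → A → H: 36+37+36+38 = 147
H → L → A → U → H: 36+23+36+35 = 130
H → U → L → A → H: 35+37+23+38 = 133
The minimum is 130.
One optimal route: H → L → A → U → H (or its reverse).

Minimum total distance: 130 m.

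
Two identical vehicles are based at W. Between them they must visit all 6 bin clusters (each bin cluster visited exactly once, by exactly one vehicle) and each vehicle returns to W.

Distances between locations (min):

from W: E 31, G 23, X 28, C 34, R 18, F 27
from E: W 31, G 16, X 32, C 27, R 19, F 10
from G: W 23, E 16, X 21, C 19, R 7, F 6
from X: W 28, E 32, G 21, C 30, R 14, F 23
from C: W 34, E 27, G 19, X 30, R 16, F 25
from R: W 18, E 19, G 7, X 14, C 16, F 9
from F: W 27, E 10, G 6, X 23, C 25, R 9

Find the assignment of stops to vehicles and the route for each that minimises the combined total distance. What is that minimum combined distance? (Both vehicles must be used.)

There are 2^5 − 1 = 31 ways to divide the 6 stops into two non-empty groups. For each, the best each vehicle can do is its own shortest tour through its group:
  {E} + {G, X, C, R, F}: 62 + 110 = 172
  {G} + {E, X, C, R, F}: 46 + 122 = 168
  {E, G} + {X, C, R, F}: 70 + 110 = 180
  {X} + {E, G, C, R, F}: 56 + 100 = 156
  {E, X} + {G, C, R, F}: 91 + 86 = 177
  {G, X} + {E, C, R, F}: 72 + 98 = 170
  … (31 splits in total)
Best: vehicle 1 W → X → W = 56; vehicle 2 W → E → F → G → C → R → W = 100; combined 156.

156 min — the smallest possible combined total.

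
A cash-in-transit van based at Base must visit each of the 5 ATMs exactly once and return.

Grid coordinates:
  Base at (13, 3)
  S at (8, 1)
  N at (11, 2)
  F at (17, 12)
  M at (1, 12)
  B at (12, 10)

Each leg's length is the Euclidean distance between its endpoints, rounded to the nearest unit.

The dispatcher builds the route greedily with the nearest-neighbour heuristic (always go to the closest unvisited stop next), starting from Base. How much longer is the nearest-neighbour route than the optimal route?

From Base: N=2, S=5, B=7, F=10, M=15 → choose N (2).
From N: S=3, B=8, F=12, M=14 → choose S (3).
From S: B=10, M=13, F=14 → choose B (10).
From B: F=5, M=11 → choose F (5).
From F: M=16 → choose M (16).
NN route Base → N → S → B → F → M → Base costs 51.
Optimal: Base → N → S → M → B → F → Base costs 44 (by enumerating all 60 distinct tours).
Excess = 51 − 44 = 7.

7 longer than the optimal tour.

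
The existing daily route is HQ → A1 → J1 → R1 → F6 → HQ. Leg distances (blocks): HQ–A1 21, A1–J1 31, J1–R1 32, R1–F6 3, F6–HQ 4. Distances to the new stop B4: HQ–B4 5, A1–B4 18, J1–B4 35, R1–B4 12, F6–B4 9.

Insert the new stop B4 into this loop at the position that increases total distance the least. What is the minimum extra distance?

+2 blocks — insert B4 between HQ and A1.

Insertion cost between consecutive stops i–j is d(i,B4) + d(B4,j) − d(i,j):
  between HQ and A1: 5 + 18 − 21 = 2
  between A1 and J1: 18 + 35 − 31 = 22
  between J1 and R1: 35 + 12 − 32 = 15
  between R1 and F6: 12 + 9 − 3 = 18
  between F6 and HQ: 9 + 5 − 4 = 10
Cheapest insertion is between HQ and A1, adding 2.
New total = 91 + 2 = 93.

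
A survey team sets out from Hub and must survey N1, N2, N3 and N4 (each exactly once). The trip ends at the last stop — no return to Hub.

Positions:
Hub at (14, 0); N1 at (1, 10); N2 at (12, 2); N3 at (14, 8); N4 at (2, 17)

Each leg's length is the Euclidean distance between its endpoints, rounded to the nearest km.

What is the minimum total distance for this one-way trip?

29 km — the minimum one-way total.

There are 4! = 24 possible orderings.
Hub - N1 - N2 - N3 - N4: 16+14+6+15 = 51
Hub - N1 - N2 - N4 - N3: 16+14+18+15 = 63
Hub - N1 - N3 - N2 - N4: 16+13+6+18 = 53
Hub - N1 - N3 - N4 - N2: 16+13+15+18 = 62
Hub - N1 - N4 - N2 - N3: 16+7+18+6 = 47
Hub - N1 - N4 - N3 - N2: 16+7+15+6 = 44
Hub - N2 - N1 - N3 - N4: 3+14+13+15 = 45
Hub - N2 - N1 - N4 - N3: 3+14+7+15 = 39
Hub - N2 - N3 - N1 - N4: 3+6+13+7 = 29
Hub - N2 - N3 - N4 - N1: 3+6+15+7 = 31
Hub - N2 - N4 - N1 - N3: 3+18+7+13 = 41
Hub - N2 - N4 - N3 - N1: 3+18+15+13 = 49
Hub - N3 - N1 - N2 - N4: 8+13+14+18 = 53
Hub - N3 - N1 - N4 - N2: 8+13+7+18 = 46
… (10 more)
The minimum is 29.
One shortest path: Hub → N2 → N3 → N1 → N4.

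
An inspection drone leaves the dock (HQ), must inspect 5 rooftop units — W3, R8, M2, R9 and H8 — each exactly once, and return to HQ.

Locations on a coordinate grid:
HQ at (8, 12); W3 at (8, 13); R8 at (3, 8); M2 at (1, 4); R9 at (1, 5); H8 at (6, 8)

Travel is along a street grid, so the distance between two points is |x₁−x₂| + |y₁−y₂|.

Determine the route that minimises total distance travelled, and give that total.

32 — the shortest possible round trip.

There are 60 distinct closed tours to check (reversals are equivalent).
HQ - W3 - R8 - M2 - R9 - H8 - HQ: 1+10+6+1+8+6 = 32
HQ - W3 - R8 - M2 - H8 - R9 - HQ: 1+10+6+9+8+14 = 48
HQ - W3 - R8 - R9 - M2 - H8 - HQ: 1+10+5+1+9+6 = 32
HQ - W3 - R8 - R9 - H8 - M2 - HQ: 1+10+5+8+9+15 = 48
HQ - W3 - R8 - H8 - M2 - R9 - HQ: 1+10+3+9+1+14 = 38
HQ - W3 - R8 - H8 - R9 - M2 - HQ: 1+10+3+8+1+15 = 38
HQ - W3 - M2 - R8 - R9 - H8 - HQ: 1+16+6+5+8+6 = 42
HQ - W3 - M2 - R8 - H8 - R9 - HQ: 1+16+6+3+8+14 = 48
HQ - W3 - M2 - R9 - R8 - H8 - HQ: 1+16+1+5+3+6 = 32
HQ - W3 - M2 - R9 - H8 - R8 - HQ: 1+16+1+8+3+9 = 38
HQ - W3 - M2 - H8 - R8 - R9 - HQ: 1+16+9+3+5+14 = 48
HQ - W3 - M2 - H8 - R9 - R8 - HQ: 1+16+9+8+5+9 = 48
HQ - W3 - R9 - R8 - M2 - H8 - HQ: 1+15+5+6+9+6 = 42
HQ - W3 - R9 - R8 - H8 - M2 - HQ: 1+15+5+3+9+15 = 48
… (46 more)
The minimum is 32.
One optimal route: HQ → W3 → R8 → M2 → R9 → H8 → HQ (or its reverse).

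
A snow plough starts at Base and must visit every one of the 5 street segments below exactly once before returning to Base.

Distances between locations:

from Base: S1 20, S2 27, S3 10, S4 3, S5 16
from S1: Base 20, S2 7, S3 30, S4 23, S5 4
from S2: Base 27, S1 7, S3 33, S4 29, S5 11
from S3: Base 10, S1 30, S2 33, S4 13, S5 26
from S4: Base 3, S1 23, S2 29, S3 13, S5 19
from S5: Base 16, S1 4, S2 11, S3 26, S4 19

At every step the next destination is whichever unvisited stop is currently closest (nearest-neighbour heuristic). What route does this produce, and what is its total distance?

Base → [S4:3 / S3:10 / S5:16 / S1:20 / S2:27] → S4 (3)
S4 → [S3:13 / S5:19 / S1:23 / S2:29] → S3 (13)
S3 → [S5:26 / S1:30 / S2:33] → S5 (26)
S5 → [S1:4 / S2:11] → S1 (4)
S1 → [S2:7] → S2 (7)
Return S2→Base: 27.
Total = 3 + 13 + 26 + 4 + 7 + 27 = 80.

80 along Base → S4 → S3 → S5 → S1 → S2 → Base.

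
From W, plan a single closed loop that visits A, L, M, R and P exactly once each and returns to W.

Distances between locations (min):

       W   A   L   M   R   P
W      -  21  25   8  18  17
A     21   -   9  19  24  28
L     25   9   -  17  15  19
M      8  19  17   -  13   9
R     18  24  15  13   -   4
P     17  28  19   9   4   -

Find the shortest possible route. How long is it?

With 5 stops there are 5!/2 = 60 distinct round trips (a route and its reverse cost the same).
W-A-L-M-R-P-W: 21+9+17+13+4+17 = 81
W-A-L-M-P-R-W: 21+9+17+9+4+18 = 78
W-A-L-R-M-P-W: 21+9+15+13+9+17 = 84
W-A-L-R-P-M-W: 21+9+15+4+9+8 = 66
W-A-L-P-M-R-W: 21+9+19+9+13+18 = 89
W-A-L-P-R-M-W: 21+9+19+4+13+8 = 74
W-A-M-L-R-P-W: 21+19+17+15+4+17 = 93
W-A-M-L-P-R-W: 21+19+17+19+4+18 = 98
W-A-M-R-L-P-W: 21+19+13+15+19+17 = 104
W-A-M-R-P-L-W: 21+19+13+4+19+25 = 101
W-A-M-P-L-R-W: 21+19+9+19+15+18 = 101
W-A-M-P-R-L-W: 21+19+9+4+15+25 = 93
W-A-R-L-M-P-W: 21+24+15+17+9+17 = 103
W-A-R-L-P-M-W: 21+24+15+19+9+8 = 96
… (46 more)
The minimum is 66.
One optimal route: W → A → L → R → P → M → W (or its reverse).

66 min — the shortest possible round trip.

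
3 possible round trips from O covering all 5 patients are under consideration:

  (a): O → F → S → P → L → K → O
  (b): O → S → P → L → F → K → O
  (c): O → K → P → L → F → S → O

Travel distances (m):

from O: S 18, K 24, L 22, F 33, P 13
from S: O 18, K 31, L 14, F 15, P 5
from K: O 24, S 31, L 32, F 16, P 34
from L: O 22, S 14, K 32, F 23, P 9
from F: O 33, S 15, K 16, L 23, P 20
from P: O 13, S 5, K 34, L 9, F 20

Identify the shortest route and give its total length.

Shortest is (b), total 95 m.

(a): 33 + 15 + 5 + 9 + 32 + 24 = 118
(b): 18 + 5 + 9 + 23 + 16 + 24 = 95
(c): 24 + 34 + 9 + 23 + 15 + 18 = 123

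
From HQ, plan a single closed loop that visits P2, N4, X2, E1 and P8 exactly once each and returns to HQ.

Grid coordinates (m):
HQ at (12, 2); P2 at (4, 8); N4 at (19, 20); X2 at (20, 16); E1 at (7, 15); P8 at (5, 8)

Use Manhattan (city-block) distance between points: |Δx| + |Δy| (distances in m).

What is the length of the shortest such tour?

With 5 stops there are 5!/2 = 60 distinct round trips (a route and its reverse cost the same).
HQ-P2-N4-X2-E1-P8-HQ: 14+27+5+14+9+13 = 82
HQ-P2-N4-X2-P8-E1-HQ: 14+27+5+23+9+18 = 96
HQ-P2-N4-E1-X2-P8-HQ: 14+27+17+14+23+13 = 108
HQ-P2-N4-E1-P8-X2-HQ: 14+27+17+9+23+22 = 112
HQ-P2-N4-P8-X2-E1-HQ: 14+27+26+23+14+18 = 122
HQ-P2-N4-P8-E1-X2-HQ: 14+27+26+9+14+22 = 112
HQ-P2-X2-N4-E1-P8-HQ: 14+24+5+17+9+13 = 82
HQ-P2-X2-N4-P8-E1-HQ: 14+24+5+26+9+18 = 96
HQ-P2-X2-E1-N4-P8-HQ: 14+24+14+17+26+13 = 108
HQ-P2-X2-E1-P8-N4-HQ: 14+24+14+9+26+25 = 112
HQ-P2-X2-P8-N4-E1-HQ: 14+24+23+26+17+18 = 122
HQ-P2-X2-P8-E1-N4-HQ: 14+24+23+9+17+25 = 112
HQ-P2-E1-N4-X2-P8-HQ: 14+10+17+5+23+13 = 82
HQ-P2-E1-N4-P8-X2-HQ: 14+10+17+26+23+22 = 112
… (46 more)
HQ-P2-P8-E1-N4-X2-HQ: 14+1+9+17+5+22 = 68  ← best
The minimum is 68.
One optimal route: HQ → P2 → P8 → E1 → N4 → X2 → HQ (or its reverse).

Minimum total distance: 68 m.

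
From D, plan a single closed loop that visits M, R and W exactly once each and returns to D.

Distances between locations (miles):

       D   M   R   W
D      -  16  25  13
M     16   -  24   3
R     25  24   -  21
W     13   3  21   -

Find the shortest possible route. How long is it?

D - M - R - W - D: 16+24+21+13 = 74
D - M - W - R - D: 16+3+21+25 = 65
D - R - M - W - D: 25+24+3+13 = 65
The minimum is 65.
One optimal route: D → M → W → R → D (or its reverse).

65 miles — the shortest possible round trip.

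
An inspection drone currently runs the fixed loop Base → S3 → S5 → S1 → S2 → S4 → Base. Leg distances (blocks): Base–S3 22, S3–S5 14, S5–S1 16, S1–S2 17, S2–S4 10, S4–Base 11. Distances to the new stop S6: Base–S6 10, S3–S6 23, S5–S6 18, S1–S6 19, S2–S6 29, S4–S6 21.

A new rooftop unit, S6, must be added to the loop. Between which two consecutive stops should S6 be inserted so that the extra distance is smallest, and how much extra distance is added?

+11 blocks — insert S6 between Base and S3.

Insertion cost between consecutive stops i–j is d(i,S6) + d(S6,j) − d(i,j):
  between Base and S3: 10 + 23 − 22 = 11
  between S3 and S5: 23 + 18 − 14 = 27
  between S5 and S1: 18 + 19 − 16 = 21
  between S1 and S2: 19 + 29 − 17 = 31
  between S2 and S4: 29 + 21 − 10 = 40
  between S4 and Base: 21 + 10 − 11 = 20
Cheapest insertion is between Base and S3, adding 11.
New total = 90 + 11 = 101.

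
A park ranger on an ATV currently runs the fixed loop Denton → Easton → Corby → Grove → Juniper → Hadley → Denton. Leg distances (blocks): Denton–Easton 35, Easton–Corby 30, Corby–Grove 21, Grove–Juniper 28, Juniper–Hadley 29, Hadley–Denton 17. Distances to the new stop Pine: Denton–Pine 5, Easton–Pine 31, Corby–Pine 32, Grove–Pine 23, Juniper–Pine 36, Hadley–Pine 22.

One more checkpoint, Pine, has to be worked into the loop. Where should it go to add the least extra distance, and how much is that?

Minimum extra distance: 1 blocks, inserting Pine between Denton and Easton.

Insertion cost between consecutive stops i–j is d(i,Pine) + d(Pine,j) − d(i,j):
  between Denton and Easton: 5 + 31 − 35 = 1
  between Easton and Corby: 31 + 32 − 30 = 33
  between Corby and Grove: 32 + 23 − 21 = 34
  between Grove and Juniper: 23 + 36 − 28 = 31
  between Juniper and Hadley: 36 + 22 − 29 = 29
  between Hadley and Denton: 22 + 5 − 17 = 10
Cheapest insertion is between Denton and Easton, adding 1.
New total = 160 + 1 = 161.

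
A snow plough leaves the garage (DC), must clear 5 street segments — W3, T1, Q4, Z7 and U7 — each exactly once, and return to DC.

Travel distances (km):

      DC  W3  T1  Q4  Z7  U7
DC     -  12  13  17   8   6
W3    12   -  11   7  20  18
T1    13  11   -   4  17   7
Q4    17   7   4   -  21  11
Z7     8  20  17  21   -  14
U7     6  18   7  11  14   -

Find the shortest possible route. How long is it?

52 km — the shortest possible round trip.

There are 60 distinct closed tours to check (reversals are equivalent).
DC → W3 → T1 → Q4 → Z7 → U7 → DC: 12+11+4+21+14+6 = 68
DC → W3 → T1 → Q4 → U7 → Z7 → DC: 12+11+4+11+14+8 = 60
DC → W3 → T1 → Z7 → Q4 → U7 → DC: 12+11+17+21+11+6 = 78
DC → W3 → T1 → Z7 → U7 → Q4 → DC: 12+11+17+14+11+17 = 82
DC → W3 → T1 → U7 → Q4 → Z7 → DC: 12+11+7+11+21+8 = 70
DC → W3 → T1 → U7 → Z7 → Q4 → DC: 12+11+7+14+21+17 = 82
DC → W3 → Q4 → T1 → Z7 → U7 → DC: 12+7+4+17+14+6 = 60
DC → W3 → Q4 → T1 → U7 → Z7 → DC: 12+7+4+7+14+8 = 52
DC → W3 → Q4 → Z7 → T1 → U7 → DC: 12+7+21+17+7+6 = 70
DC → W3 → Q4 → Z7 → U7 → T1 → DC: 12+7+21+14+7+13 = 74
DC → W3 → Q4 → U7 → T1 → Z7 → DC: 12+7+11+7+17+8 = 62
DC → W3 → Q4 → U7 → Z7 → T1 → DC: 12+7+11+14+17+13 = 74
DC → W3 → Z7 → T1 → Q4 → U7 → DC: 12+20+17+4+11+6 = 70
DC → W3 → Z7 → T1 → U7 → Q4 → DC: 12+20+17+7+11+17 = 84
… (46 more)
The minimum is 52.
One optimal route: DC → W3 → Q4 → T1 → U7 → Z7 → DC (or its reverse).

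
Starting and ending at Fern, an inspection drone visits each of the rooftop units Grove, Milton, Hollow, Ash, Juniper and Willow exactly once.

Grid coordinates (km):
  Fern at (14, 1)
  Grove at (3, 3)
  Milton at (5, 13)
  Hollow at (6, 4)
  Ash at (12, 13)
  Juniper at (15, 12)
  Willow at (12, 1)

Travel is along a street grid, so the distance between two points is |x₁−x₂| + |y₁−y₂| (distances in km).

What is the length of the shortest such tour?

Minimum total distance: 50 km.

There are 360 distinct closed tours to check (reversals are equivalent).
Fern→Grove→Milton→Hollow→Ash→Juniper→Willow→Fern: 13+12+10+15+4+14+2 = 70
Fern→Grove→Milton→Hollow→Ash→Willow→Juniper→Fern: 13+12+10+15+12+14+12 = 88
Fern→Grove→Milton→Hollow→Juniper→Ash→Willow→Fern: 13+12+10+17+4+12+2 = 70
Fern→Grove→Milton→Hollow→Juniper→Willow→Ash→Fern: 13+12+10+17+14+12+14 = 92
Fern→Grove→Milton→Hollow→Willow→Ash→Juniper→Fern: 13+12+10+9+12+4+12 = 72
Fern→Grove→Milton→Hollow→Willow→Juniper→Ash→Fern: 13+12+10+9+14+4+14 = 76
Fern→Grove→Milton→Ash→Hollow→Juniper→Willow→Fern: 13+12+7+15+17+14+2 = 80
Fern→Grove→Milton→Ash→Hollow→Willow→Juniper→Fern: 13+12+7+15+9+14+12 = 82
… (352 more)
Fern→Juniper→Ash→Milton→Grove→Hollow→Willow→Fern: 12+4+7+12+4+9+2 = 50  ← best
The minimum is 50.
One optimal route: Fern → Juniper → Ash → Milton → Grove → Hollow → Willow → Fern (or its reverse).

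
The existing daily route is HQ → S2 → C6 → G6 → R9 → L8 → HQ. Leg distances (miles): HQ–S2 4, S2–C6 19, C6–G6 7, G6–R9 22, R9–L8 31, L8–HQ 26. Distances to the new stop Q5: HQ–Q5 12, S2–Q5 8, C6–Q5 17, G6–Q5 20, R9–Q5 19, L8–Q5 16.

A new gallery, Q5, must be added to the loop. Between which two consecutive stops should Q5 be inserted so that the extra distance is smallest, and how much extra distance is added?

Minimum extra distance: 2 miles, inserting Q5 between L8 and HQ.

Insertion cost between consecutive stops i–j is d(i,Q5) + d(Q5,j) − d(i,j):
  between HQ and S2: 12 + 8 − 4 = 16
  between S2 and C6: 8 + 17 − 19 = 6
  between C6 and G6: 17 + 20 − 7 = 30
  between G6 and R9: 20 + 19 − 22 = 17
  between R9 and L8: 19 + 16 − 31 = 4
  between L8 and HQ: 16 + 12 − 26 = 2
Cheapest insertion is between L8 and HQ, adding 2.
New total = 109 + 2 = 111.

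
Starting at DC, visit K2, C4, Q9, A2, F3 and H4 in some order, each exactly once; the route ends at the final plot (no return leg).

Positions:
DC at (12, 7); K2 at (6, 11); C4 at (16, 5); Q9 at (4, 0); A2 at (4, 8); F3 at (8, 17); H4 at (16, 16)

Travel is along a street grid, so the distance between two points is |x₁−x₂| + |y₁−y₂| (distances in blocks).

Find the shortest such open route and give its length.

There are 6! = 720 possible orderings.
DC → K2 → C4 → Q9 → A2 → F3 → H4: 10+16+17+8+13+9 = 73
DC → K2 → C4 → Q9 → A2 → H4 → F3: 10+16+17+8+20+9 = 80
DC → K2 → C4 → Q9 → F3 → A2 → H4: 10+16+17+21+13+20 = 97
DC → K2 → C4 → Q9 → F3 → H4 → A2: 10+16+17+21+9+20 = 93
DC → K2 → C4 → Q9 → H4 → A2 → F3: 10+16+17+28+20+13 = 104
DC → K2 → C4 → Q9 → H4 → F3 → A2: 10+16+17+28+9+13 = 93
DC → K2 → C4 → A2 → Q9 → F3 → H4: 10+16+15+8+21+9 = 79
DC → K2 → C4 → A2 → Q9 → H4 → F3: 10+16+15+8+28+9 = 86
… (712 more)
DC → C4 → H4 → F3 → K2 → A2 → Q9: 6+11+9+8+5+8 = 47  ← best
The minimum is 47.
One shortest path: DC → C4 → H4 → F3 → K2 → A2 → Q9.

Shortest open route: 47 blocks.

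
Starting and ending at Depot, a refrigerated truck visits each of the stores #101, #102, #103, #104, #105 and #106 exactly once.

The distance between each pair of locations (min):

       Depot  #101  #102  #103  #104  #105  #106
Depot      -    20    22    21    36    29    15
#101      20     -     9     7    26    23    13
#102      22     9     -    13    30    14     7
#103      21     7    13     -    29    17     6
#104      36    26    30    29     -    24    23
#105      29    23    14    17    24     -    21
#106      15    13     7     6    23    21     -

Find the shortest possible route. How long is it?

There are 360 distinct closed tours to check (reversals are equivalent).
Depot → #101 → #102 → #103 → #104 → #105 → #106 → Depot: 20+9+13+29+24+21+15 = 131
Depot → #101 → #102 → #103 → #104 → #106 → #105 → Depot: 20+9+13+29+23+21+29 = 144
Depot → #101 → #102 → #103 → #105 → #104 → #106 → Depot: 20+9+13+17+24+23+15 = 121
Depot → #101 → #102 → #103 → #105 → #106 → #104 → Depot: 20+9+13+17+21+23+36 = 139
Depot → #101 → #102 → #103 → #106 → #104 → #105 → Depot: 20+9+13+6+23+24+29 = 124
Depot → #101 → #102 → #103 → #106 → #105 → #104 → Depot: 20+9+13+6+21+24+36 = 129
Depot → #101 → #102 → #104 → #103 → #105 → #106 → Depot: 20+9+30+29+17+21+15 = 141
Depot → #101 → #102 → #104 → #103 → #106 → #105 → Depot: 20+9+30+29+6+21+29 = 144
… (352 more)
Depot → #104 → #105 → #102 → #101 → #103 → #106 → Depot: 36+24+14+9+7+6+15 = 111  ← best
The minimum is 111.
One optimal route: Depot → #104 → #105 → #102 → #101 → #103 → #106 → Depot (or its reverse).

Shortest round trip = 111 min.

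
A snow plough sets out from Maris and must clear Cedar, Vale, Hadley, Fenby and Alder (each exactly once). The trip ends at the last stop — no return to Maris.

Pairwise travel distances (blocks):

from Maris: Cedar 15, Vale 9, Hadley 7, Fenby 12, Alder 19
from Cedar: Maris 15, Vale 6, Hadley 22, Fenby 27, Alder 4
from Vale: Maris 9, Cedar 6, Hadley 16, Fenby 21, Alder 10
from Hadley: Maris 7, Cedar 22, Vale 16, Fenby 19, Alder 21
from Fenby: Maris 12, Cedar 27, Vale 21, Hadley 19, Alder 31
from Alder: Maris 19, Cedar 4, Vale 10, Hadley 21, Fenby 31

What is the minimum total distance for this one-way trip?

There are 5! = 120 possible orderings.
Maris→Cedar→Vale→Hadley→Fenby→Alder: 15+6+16+19+31 = 87
Maris→Cedar→Vale→Hadley→Alder→Fenby: 15+6+16+21+31 = 89
Maris→Cedar→Vale→Fenby→Hadley→Alder: 15+6+21+19+21 = 82
Maris→Cedar→Vale→Fenby→Alder→Hadley: 15+6+21+31+21 = 94
Maris→Cedar→Vale→Alder→Hadley→Fenby: 15+6+10+21+19 = 71
Maris→Cedar→Vale→Alder→Fenby→Hadley: 15+6+10+31+19 = 81
Maris→Cedar→Hadley→Vale→Fenby→Alder: 15+22+16+21+31 = 105
Maris→Cedar→Hadley→Vale→Alder→Fenby: 15+22+16+10+31 = 94
Maris→Cedar→Hadley→Fenby→Vale→Alder: 15+22+19+21+10 = 87
Maris→Cedar→Hadley→Fenby→Alder→Vale: 15+22+19+31+10 = 97
Maris→Cedar→Hadley→Alder→Vale→Fenby: 15+22+21+10+21 = 89
Maris→Cedar→Hadley→Alder→Fenby→Vale: 15+22+21+31+21 = 110
Maris→Cedar→Fenby→Vale→Hadley→Alder: 15+27+21+16+21 = 100
Maris→Cedar→Fenby→Vale→Alder→Hadley: 15+27+21+10+21 = 94
… (106 more)
Maris→Hadley→Fenby→Vale→Cedar→Alder: 7+19+21+6+4 = 57  ← best
The minimum is 57.
One shortest path: Maris → Hadley → Fenby → Vale → Cedar → Alder.

57 blocks — the minimum one-way total.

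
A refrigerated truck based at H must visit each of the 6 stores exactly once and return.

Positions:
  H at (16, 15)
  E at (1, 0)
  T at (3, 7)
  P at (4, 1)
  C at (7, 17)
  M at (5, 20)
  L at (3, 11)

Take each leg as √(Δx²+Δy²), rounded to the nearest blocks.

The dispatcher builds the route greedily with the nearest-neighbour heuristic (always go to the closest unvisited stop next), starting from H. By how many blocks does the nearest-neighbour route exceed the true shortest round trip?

The nearest-neighbour route is 2 blocks longer than optimal.

From H: C=9, M=12, L=14, T=15, P=18, E=21 → choose C (9).
From C: M=4, L=7, T=11, P=16, E=18 → choose M (4).
From M: L=9, T=13, P=19, E=20 → choose L (9).
From L: T=4, P=10, E=11 → choose T (4).
From T: P=6, E=7 → choose P (6).
From P: E=3 → choose E (3).
NN route H → C → M → L → T → P → E → H costs 56.
Optimal: H → P → E → T → L → M → C → H costs 54 (by enumerating all 360 distinct tours).
Excess = 56 − 54 = 2.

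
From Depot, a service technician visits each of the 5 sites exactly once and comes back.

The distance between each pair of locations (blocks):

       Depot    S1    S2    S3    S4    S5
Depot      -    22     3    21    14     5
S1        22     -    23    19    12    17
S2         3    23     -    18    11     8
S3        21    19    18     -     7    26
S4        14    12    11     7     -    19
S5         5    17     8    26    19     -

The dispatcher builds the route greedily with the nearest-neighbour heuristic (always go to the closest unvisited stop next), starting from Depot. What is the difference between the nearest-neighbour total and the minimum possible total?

From Depot: S2=3, S5=5, S4=14, S3=21, S1=22 → choose S2 (3).
From S2: S5=8, S4=11, S3=18, S1=23 → choose S5 (8).
From S5: S1=17, S4=19, S3=26 → choose S1 (17).
From S1: S4=12, S3=19 → choose S4 (12).
From S4: S3=7 → choose S3 (7).
NN route Depot → S2 → S5 → S1 → S4 → S3 → Depot costs 68.
Optimal: Depot → S2 → S3 → S4 → S1 → S5 → Depot costs 62 (by enumerating all 60 distinct tours).
Excess = 68 − 62 = 6.

6 blocks longer than the optimal tour.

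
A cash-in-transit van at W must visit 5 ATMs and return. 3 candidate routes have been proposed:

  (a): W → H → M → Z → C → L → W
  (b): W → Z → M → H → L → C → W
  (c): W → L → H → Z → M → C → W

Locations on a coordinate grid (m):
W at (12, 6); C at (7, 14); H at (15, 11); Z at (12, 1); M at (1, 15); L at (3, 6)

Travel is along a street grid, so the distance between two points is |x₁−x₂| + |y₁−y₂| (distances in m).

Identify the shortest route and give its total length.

(a): 8 + 18 + 25 + 18 + 12 + 9 = 90
(b): 5 + 25 + 18 + 17 + 12 + 13 = 90
(c): 9 + 17 + 13 + 25 + 7 + 13 = 84

84 m — (c) is the shortest.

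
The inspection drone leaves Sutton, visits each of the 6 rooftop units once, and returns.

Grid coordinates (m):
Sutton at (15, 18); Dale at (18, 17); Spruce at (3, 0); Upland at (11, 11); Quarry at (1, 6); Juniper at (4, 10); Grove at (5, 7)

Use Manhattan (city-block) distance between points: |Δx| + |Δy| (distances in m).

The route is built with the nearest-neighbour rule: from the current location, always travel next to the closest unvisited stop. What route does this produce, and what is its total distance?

Total distance 72 m via the nearest-neighbour route Sutton → Dale → Upland → Juniper → Grove → Quarry → Spruce → Sutton.

Sutton → [Dale:4 / Upland:11 / Juniper:19 / Grove:21 / Quarry:26 / Spruce:30] → Dale (4)
Dale → [Upland:13 / Juniper:21 / Grove:23 / Quarry:28 / Spruce:32] → Upland (13)
Upland → [Juniper:8 / Grove:10 / Quarry:15 / Spruce:19] → Juniper (8)
Juniper → [Grove:4 / Quarry:7 / Spruce:11] → Grove (4)
Grove → [Quarry:5 / Spruce:9] → Quarry (5)
Quarry → [Spruce:8] → Spruce (8)
Return Spruce→Sutton: 30.
Total = 4 + 13 + 8 + 4 + 5 + 8 + 30 = 72.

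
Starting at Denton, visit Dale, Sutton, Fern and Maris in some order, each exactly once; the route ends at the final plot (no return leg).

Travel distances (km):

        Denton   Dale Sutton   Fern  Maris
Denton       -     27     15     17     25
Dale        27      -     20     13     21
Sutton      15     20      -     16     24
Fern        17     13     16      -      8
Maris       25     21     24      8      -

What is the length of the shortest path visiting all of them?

There are 4! = 24 possible orderings.
Denton - Dale - Sutton - Fern - Maris: 27+20+16+8 = 71
Denton - Dale - Sutton - Maris - Fern: 27+20+24+8 = 79
Denton - Dale - Fern - Sutton - Maris: 27+13+16+24 = 80
Denton - Dale - Fern - Maris - Sutton: 27+13+8+24 = 72
Denton - Dale - Maris - Sutton - Fern: 27+21+24+16 = 88
Denton - Dale - Maris - Fern - Sutton: 27+21+8+16 = 72
Denton - Sutton - Dale - Fern - Maris: 15+20+13+8 = 56
Denton - Sutton - Dale - Maris - Fern: 15+20+21+8 = 64
Denton - Sutton - Fern - Dale - Maris: 15+16+13+21 = 65
Denton - Sutton - Fern - Maris - Dale: 15+16+8+21 = 60
Denton - Sutton - Maris - Dale - Fern: 15+24+21+13 = 73
Denton - Sutton - Maris - Fern - Dale: 15+24+8+13 = 60
Denton - Fern - Dale - Sutton - Maris: 17+13+20+24 = 74
Denton - Fern - Dale - Maris - Sutton: 17+13+21+24 = 75
… (10 more)
The minimum is 56.
One shortest path: Denton → Sutton → Dale → Fern → Maris.

56 km — the minimum one-way total.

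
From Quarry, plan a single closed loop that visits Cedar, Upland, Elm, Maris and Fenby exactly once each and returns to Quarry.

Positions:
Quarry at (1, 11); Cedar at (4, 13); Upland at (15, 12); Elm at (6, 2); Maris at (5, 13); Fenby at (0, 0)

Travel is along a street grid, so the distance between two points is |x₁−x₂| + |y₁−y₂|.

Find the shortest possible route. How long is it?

56 — the shortest possible round trip.

Quarry - Cedar - Upland - Elm - Maris - Fenby - Quarry: 5+12+19+12+18+12 = 78
Quarry - Cedar - Upland - Elm - Fenby - Maris - Quarry: 5+12+19+8+18+6 = 68
Quarry - Cedar - Upland - Maris - Elm - Fenby - Quarry: 5+12+11+12+8+12 = 60
Quarry - Cedar - Upland - Maris - Fenby - Elm - Quarry: 5+12+11+18+8+14 = 68
Quarry - Cedar - Upland - Fenby - Elm - Maris - Quarry: 5+12+27+8+12+6 = 70
Quarry - Cedar - Upland - Fenby - Maris - Elm - Quarry: 5+12+27+18+12+14 = 88
Quarry - Cedar - Elm - Upland - Maris - Fenby - Quarry: 5+13+19+11+18+12 = 78
Quarry - Cedar - Elm - Upland - Fenby - Maris - Quarry: 5+13+19+27+18+6 = 88
Quarry - Cedar - Elm - Maris - Upland - Fenby - Quarry: 5+13+12+11+27+12 = 80
Quarry - Cedar - Elm - Maris - Fenby - Upland - Quarry: 5+13+12+18+27+15 = 90
Quarry - Cedar - Elm - Fenby - Upland - Maris - Quarry: 5+13+8+27+11+6 = 70
Quarry - Cedar - Elm - Fenby - Maris - Upland - Quarry: 5+13+8+18+11+15 = 70
Quarry - Cedar - Maris - Upland - Elm - Fenby - Quarry: 5+1+11+19+8+12 = 56
Quarry - Cedar - Maris - Upland - Fenby - Elm - Quarry: 5+1+11+27+8+14 = 66
… (46 more)
The minimum is 56.
One optimal route: Quarry → Cedar → Maris → Upland → Elm → Fenby → Quarry (or its reverse).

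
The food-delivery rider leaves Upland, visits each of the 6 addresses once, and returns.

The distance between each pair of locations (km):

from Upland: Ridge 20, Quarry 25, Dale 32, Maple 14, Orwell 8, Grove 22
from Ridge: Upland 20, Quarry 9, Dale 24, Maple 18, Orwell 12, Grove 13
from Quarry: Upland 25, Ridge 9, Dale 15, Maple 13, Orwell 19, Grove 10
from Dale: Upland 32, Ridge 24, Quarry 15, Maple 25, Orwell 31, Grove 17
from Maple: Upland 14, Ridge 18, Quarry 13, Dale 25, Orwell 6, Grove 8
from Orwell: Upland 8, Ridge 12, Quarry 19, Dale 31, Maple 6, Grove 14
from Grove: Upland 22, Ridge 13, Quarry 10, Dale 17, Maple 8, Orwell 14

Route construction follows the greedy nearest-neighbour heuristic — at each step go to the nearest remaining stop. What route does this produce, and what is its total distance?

At Upland the remaining stops are Orwell 8, Maple 14, Ridge 20, Grove 22, Quarry 25, Dale 32; go to Orwell.
At Orwell the remaining stops are Maple 6, Ridge 12, Grove 14, Quarry 19, Dale 31; go to Maple.
At Maple the remaining stops are Grove 8, Quarry 13, Ridge 18, Dale 25; go to Grove.
At Grove the remaining stops are Quarry 10, Ridge 13, Dale 17; go to Quarry.
At Quarry the remaining stops are Ridge 9, Dale 15; go to Ridge.
At Ridge the remaining stops are Dale 24; go to Dale.
Return Dale→Upland: 32.
Total = 8 + 6 + 8 + 10 + 9 + 24 + 32 = 97.

97 km along Upland → Orwell → Maple → Grove → Quarry → Ridge → Dale → Upland.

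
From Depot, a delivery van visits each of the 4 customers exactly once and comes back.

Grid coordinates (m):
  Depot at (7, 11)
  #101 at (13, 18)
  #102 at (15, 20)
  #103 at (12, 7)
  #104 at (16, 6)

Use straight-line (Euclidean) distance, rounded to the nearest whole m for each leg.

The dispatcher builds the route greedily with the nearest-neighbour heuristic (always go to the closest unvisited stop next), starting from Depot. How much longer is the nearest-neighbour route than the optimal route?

The nearest-neighbour route is 1 m longer than optimal.

Depot: #103=6, #101=9, #104=10, #102=12 ⇒ #103
#103: #104=4, #101=11, #102=13 ⇒ #104
#104: #101=12, #102=14 ⇒ #101
#101: #102=3 ⇒ #102
NN route Depot → #103 → #104 → #101 → #102 → Depot costs 37.
Optimal: Depot → #101 → #102 → #104 → #103 → Depot costs 36 (by enumerating all 12 distinct tours).
Excess = 37 − 36 = 1.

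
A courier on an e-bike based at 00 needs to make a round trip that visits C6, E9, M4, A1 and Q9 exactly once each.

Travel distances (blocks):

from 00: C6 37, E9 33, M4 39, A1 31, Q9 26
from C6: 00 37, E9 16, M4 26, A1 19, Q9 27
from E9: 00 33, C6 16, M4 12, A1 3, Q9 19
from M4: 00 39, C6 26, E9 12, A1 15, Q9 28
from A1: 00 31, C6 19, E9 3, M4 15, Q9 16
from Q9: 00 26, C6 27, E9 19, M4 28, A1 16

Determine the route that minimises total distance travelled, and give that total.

With 5 stops there are 5!/2 = 60 distinct round trips (a route and its reverse cost the same).
00 - C6 - E9 - M4 - A1 - Q9 - 00: 37+16+12+15+16+26 = 122
00 - C6 - E9 - M4 - Q9 - A1 - 00: 37+16+12+28+16+31 = 140
00 - C6 - E9 - A1 - M4 - Q9 - 00: 37+16+3+15+28+26 = 125
00 - C6 - E9 - A1 - Q9 - M4 - 00: 37+16+3+16+28+39 = 139
00 - C6 - E9 - Q9 - M4 - A1 - 00: 37+16+19+28+15+31 = 146
00 - C6 - E9 - Q9 - A1 - M4 - 00: 37+16+19+16+15+39 = 142
00 - C6 - M4 - E9 - A1 - Q9 - 00: 37+26+12+3+16+26 = 120
00 - C6 - M4 - E9 - Q9 - A1 - 00: 37+26+12+19+16+31 = 141
00 - C6 - M4 - A1 - E9 - Q9 - 00: 37+26+15+3+19+26 = 126
00 - C6 - M4 - A1 - Q9 - E9 - 00: 37+26+15+16+19+33 = 146
00 - C6 - M4 - Q9 - E9 - A1 - 00: 37+26+28+19+3+31 = 144
00 - C6 - M4 - Q9 - A1 - E9 - 00: 37+26+28+16+3+33 = 143
00 - C6 - A1 - E9 - M4 - Q9 - 00: 37+19+3+12+28+26 = 125
00 - C6 - A1 - E9 - Q9 - M4 - 00: 37+19+3+19+28+39 = 145
… (46 more)
The minimum is 120.
One optimal route: 00 → C6 → M4 → E9 → A1 → Q9 → 00 (or its reverse).

Minimum total distance: 120 blocks.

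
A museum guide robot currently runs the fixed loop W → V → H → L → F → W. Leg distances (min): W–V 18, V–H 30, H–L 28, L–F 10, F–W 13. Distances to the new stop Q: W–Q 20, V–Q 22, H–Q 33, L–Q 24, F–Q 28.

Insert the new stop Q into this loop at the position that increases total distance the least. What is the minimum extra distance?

Insertion cost between consecutive stops i–j is d(i,Q) + d(Q,j) − d(i,j):
  between W and V: 20 + 22 − 18 = 24
  between V and H: 22 + 33 − 30 = 25
  between H and L: 33 + 24 − 28 = 29
  between L and F: 24 + 28 − 10 = 42
  between F and W: 28 + 20 − 13 = 35
Cheapest insertion is between W and V, adding 24.
New total = 99 + 24 = 123.

+24 min — insert Q between W and V.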